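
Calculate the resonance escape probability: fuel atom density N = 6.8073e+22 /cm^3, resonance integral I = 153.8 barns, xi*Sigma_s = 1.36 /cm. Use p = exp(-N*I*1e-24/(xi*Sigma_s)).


p = exp(-N * I * 1e-24 / (xi*Sigma_s))
p = exp(-6.8073e+22 * 153.8 * 1e-24 / 1.36)
p = 4.5362e-04

4.5362e-04


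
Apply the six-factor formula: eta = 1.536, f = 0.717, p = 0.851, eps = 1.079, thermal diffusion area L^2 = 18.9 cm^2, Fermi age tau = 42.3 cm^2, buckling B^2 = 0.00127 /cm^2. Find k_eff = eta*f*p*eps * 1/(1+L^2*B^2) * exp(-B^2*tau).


k_inf = eta*f*p*eps = 1.536*0.717*0.851*1.079 = 1.011257
P_TNL = 1/(1 + L^2*B^2) = 1/(1 + 18.9*0.00127) = 0.9765596
P_FNL = exp(-B^2*tau) = exp(-0.00127*42.3) = 0.9476965
k_eff = k_inf * P_TNL * P_FNL = 1.011257 * 0.9765596 * 0.9476965
k_eff = 0.93590

0.93590


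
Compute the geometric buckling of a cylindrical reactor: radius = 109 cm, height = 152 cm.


B^2 = (2.405/R)^2 + (pi/H)^2
B^2 = (2.405/109)^2 + (pi/152)^2
B^2 = 9.1401e-04 /cm^2

9.1401e-04


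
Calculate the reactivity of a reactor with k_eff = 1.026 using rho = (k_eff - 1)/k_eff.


rho = (k_eff - 1) / k_eff
rho = (1.026 - 1) / 1.026
rho = 0.025341

0.025341


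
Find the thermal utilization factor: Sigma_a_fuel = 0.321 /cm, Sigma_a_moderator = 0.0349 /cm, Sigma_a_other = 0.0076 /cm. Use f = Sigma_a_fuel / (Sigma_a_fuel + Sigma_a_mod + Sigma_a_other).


f = Sigma_a_fuel / (Sigma_a_fuel + Sigma_a_mod + Sigma_a_other)
f = 0.321 / (0.321 + 0.0349 + 0.0076)
f = 0.88308

0.88308


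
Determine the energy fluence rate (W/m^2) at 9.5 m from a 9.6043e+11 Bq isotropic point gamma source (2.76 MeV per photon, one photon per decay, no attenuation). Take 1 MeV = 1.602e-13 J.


psi = A * E * 1.602e-13 / (4*pi*r^2)
psi = 9.6043e+11 * 2.76 * 1.602e-13 / (4*pi*9.5^2)
psi = 3.7444e-04 W/m^2

3.7444e-04


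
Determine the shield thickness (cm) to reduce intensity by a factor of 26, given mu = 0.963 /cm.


x = ln(factor) / mu
x = ln(26) / 0.963
x = 3.3833 cm

3.3833


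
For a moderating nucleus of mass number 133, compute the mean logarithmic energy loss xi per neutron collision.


xi = 1 + (A-1)^2/(2A) * ln((A-1)/(A+1))
xi = 1 + (133-1)^2/(2*133) * ln((133-1)/(133 +1))
xi = 0.014962

0.014962


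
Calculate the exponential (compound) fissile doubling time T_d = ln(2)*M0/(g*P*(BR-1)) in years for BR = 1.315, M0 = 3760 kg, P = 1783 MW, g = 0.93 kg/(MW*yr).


Breeding gain G = BR - 1 = 1.315 - 1 = 0.315
Fissile production rate = g * P * G = 0.93 * 1783 * 0.315 = 522.32985 kg/yr
T_d = ln(2) * M0 / (g * P * G)
T_d = ln(2) * 3760 / 522.32985 = 4.9896 yr

4.9896


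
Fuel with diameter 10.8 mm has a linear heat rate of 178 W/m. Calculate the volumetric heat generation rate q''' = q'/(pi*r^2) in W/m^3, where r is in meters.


r = D / 2 / 1000 = 10.8 / 2 / 1000 = 0.0054 m
q''' = q' / (pi * r^2)
q''' = 178 / (pi * 0.0054^2)
q''' = 1.9430e+06 W/m^3

1.9430e+06


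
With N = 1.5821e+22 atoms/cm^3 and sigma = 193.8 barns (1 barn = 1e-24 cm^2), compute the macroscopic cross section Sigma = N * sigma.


Sigma = N * sigma_barns * 1e-24
Sigma = 1.5821e+22 * 193.8 * 1e-24
Sigma = 3.0661 /cm

3.0661


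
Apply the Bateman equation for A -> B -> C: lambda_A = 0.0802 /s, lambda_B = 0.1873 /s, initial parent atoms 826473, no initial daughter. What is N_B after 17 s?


N_B(t) = lambda_A * N_A0 / (lambda_B - lambda_A) * [exp(-lambda_A*t) - exp(-lambda_B*t)]
exp(-0.0802*17) = 0.2557896; exp(-0.1873*17) = 0.04141550
N_B = 0.0802 * 826473 / (0.1873 - 0.0802) * (0.2557896 - 0.04141550)
N_B = 132674

132674


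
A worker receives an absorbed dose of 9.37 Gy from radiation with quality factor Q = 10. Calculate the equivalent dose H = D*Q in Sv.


H = D * Q
H = 9.37 * 10
H = 93.700 Sv

93.700


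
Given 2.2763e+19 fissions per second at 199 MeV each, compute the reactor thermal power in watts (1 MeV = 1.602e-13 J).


P = fission_rate * E_MeV * 1.602e-13
P = 2.2763e+19 * 199 * 1.602e-13
P = 7.2568e+08 W

7.2568e+08


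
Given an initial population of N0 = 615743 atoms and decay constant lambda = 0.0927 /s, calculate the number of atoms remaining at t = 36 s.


N = N0 * exp(-lambda * t)
N = 615743 * exp(-0.0927 * 36)
N = 21881

21881


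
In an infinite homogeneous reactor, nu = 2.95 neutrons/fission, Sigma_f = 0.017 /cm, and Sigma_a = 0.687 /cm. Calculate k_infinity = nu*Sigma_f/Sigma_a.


k_inf = nu * Sigma_f / Sigma_a
k_inf = 2.95 * 0.017 / 0.687
k_inf = 0.072999

0.072999


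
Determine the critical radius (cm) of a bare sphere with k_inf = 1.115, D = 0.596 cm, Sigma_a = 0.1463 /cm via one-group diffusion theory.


L^2 = D / Sigma_a = 0.596 / 0.1463 = 4.073821 cm^2
B_m^2 = (k_inf - 1) / L^2 = (1.115 - 1) / 4.073821 = 0.02822903 /cm^2
For a bare sphere: B_g = pi/R, so R_c = pi / sqrt(B_m^2)
R_c = pi / sqrt(0.02822903) = 18.698 cm

18.698


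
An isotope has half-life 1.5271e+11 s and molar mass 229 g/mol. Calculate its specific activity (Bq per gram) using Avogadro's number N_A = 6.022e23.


lambda = ln(2) / t_half = ln(2) / 1.5271e+11 = 4.538977e-12 /s
SA = lambda * N_A / M
SA = 4.538977e-12 * 6.022e23 / 229
SA = 1.1936e+10 Bq/g

1.1936e+10


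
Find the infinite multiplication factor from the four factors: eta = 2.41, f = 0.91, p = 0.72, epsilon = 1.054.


k_inf = eta * f * p * epsilon
k_inf = 2.41 * 0.91 * 0.72 * 1.054
k_inf = 1.6643

1.6643


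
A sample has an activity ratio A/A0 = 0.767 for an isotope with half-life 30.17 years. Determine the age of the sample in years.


lambda = ln(2) / t_half = ln(2) / 30.17 = 0.02297472 /yr
t = -ln(A/A0) / lambda
t = -ln(0.767) / 0.02297472
t = 11.546 yr

11.546


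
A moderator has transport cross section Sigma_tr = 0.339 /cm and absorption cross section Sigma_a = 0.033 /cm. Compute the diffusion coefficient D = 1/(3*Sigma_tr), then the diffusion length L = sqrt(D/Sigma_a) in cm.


D = 1 / (3 * Sigma_tr) = 1 / (3 * 0.339) = 0.9832842 cm
L = sqrt(D / Sigma_a)
L = sqrt(0.9832842 / 0.033)
L = 5.4586 cm

5.4586


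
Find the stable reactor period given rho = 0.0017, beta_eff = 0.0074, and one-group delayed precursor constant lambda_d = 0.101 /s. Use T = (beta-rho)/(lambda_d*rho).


T = (beta - rho) / (lambda_d * rho)
T = (0.0074 - 0.0017) / (0.101 * 0.0017)
T = 33.197 s

33.197


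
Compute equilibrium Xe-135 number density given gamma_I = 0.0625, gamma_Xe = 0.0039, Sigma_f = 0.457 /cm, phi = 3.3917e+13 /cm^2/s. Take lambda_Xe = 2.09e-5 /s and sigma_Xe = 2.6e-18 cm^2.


Xe_eq = (gamma_I + gamma_Xe) * Sigma_f * phi / (lambda_Xe + sigma_Xe * phi)
Numerator = (0.0625 + 0.0039) * 0.457 * 3.3917e+13 = 1.029205e+12
Denominator = 2.09e-5 + 2.6e-18 * 3.3917e+13 = 1.090842e-04
Xe_eq = 1.029205e+12 / 1.090842e-04 = 9.4350e+15 /cm^3

9.4350e+15


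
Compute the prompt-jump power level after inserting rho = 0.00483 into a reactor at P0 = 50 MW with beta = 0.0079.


P1/P0 = beta / (beta - rho)
P1/P0 = 0.0079 / (0.0079 - 0.00483) = 2.573290
P1 = 50 * 2.573290 = 128.66 MW

128.66


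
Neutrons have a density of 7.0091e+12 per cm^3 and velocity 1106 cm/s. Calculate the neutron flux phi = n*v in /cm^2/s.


phi = n * v
phi = 7.0091e+12 * 1106
phi = 7.7521e+15 /cm^2/s

7.7521e+15


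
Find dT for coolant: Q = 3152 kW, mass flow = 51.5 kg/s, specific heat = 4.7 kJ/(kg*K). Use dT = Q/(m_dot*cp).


dT = Q / (m_dot * cp)
dT = 3152 / (51.5 * 4.7)
dT = 13.022 C

13.022


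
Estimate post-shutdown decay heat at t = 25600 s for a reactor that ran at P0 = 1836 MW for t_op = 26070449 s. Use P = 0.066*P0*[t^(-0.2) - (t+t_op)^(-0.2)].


P/P0 = 0.066 * [t^(-0.2) - (t + t_op)^(-0.2)]
P/P0 = 0.066 * [25600^(-0.2) - (25600 + 26070449)^(-0.2)]
P/P0 = 0.066 * [0.1313264 - 0.03286132] = 0.006498695
P = 1836 * 0.006498695 = 11.932 MW

11.932


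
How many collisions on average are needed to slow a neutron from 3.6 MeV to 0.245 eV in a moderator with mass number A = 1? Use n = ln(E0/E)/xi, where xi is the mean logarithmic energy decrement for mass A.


xi = 1 + (A-1)^2/(2A)*ln((A-1)/(A+1)) = 1 (for A = 1)
n = ln(E0/E) / xi
n = ln(3.6e6 / 0.245) / 1
n = ln(1.469388e+07) / 1 = 16.503

16.503


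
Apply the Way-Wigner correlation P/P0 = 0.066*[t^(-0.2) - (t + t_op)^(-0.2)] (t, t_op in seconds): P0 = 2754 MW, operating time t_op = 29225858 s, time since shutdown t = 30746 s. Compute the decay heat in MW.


P/P0 = 0.066 * [t^(-0.2) - (t + t_op)^(-0.2)]
P/P0 = 0.066 * [30746^(-0.2) - (30746 + 29225858)^(-0.2)]
P/P0 = 0.066 * [0.1266025 - 0.03211850] = 0.006235944
P = 2754 * 0.006235944 = 17.174 MW

17.174


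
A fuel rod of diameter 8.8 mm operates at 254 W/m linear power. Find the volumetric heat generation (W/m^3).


r = D / 2 / 1000 = 8.8 / 2 / 1000 = 0.0044 m
q''' = q' / (pi * r^2)
q''' = 254 / (pi * 0.0044^2)
q''' = 4.1762e+06 W/m^3

4.1762e+06


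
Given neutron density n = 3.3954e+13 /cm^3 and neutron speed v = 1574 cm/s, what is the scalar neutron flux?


phi = n * v
phi = 3.3954e+13 * 1574
phi = 5.3444e+16 /cm^2/s

5.3444e+16


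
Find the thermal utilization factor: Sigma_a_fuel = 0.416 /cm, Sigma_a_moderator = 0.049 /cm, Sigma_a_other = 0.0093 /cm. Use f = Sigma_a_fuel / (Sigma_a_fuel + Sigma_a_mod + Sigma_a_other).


f = Sigma_a_fuel / (Sigma_a_fuel + Sigma_a_mod + Sigma_a_other)
f = 0.416 / (0.416 + 0.049 + 0.0093)
f = 0.87708

0.87708


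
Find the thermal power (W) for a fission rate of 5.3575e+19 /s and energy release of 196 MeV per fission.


P = fission_rate * E_MeV * 1.602e-13
P = 5.3575e+19 * 196 * 1.602e-13
P = 1.6822e+09 W

1.6822e+09


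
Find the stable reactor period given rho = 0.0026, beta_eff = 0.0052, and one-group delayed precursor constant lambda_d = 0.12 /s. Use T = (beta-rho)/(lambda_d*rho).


T = (beta - rho) / (lambda_d * rho)
T = (0.0052 - 0.0026) / (0.12 * 0.0026)
T = 8.3333 s

8.3333


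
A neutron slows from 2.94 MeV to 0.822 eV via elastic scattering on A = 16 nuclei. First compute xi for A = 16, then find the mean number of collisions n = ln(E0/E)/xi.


xi = 1 + (A-1)^2/(2A)*ln((A-1)/(A+1)) = 0.1199467 (for A = 16)
n = ln(E0/E) / xi
n = ln(2.94e6 / 0.822) / 0.1199467
n = ln(3.576642e+06) / 0.1199467 = 125.81

125.81


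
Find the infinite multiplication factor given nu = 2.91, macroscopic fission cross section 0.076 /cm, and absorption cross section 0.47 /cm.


k_inf = nu * Sigma_f / Sigma_a
k_inf = 2.91 * 0.076 / 0.47
k_inf = 0.47055

0.47055


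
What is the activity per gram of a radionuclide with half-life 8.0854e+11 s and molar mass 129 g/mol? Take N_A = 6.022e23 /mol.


lambda = ln(2) / t_half = ln(2) / 8.0854e+11 = 8.572825e-13 /s
SA = lambda * N_A / M
SA = 8.572825e-13 * 6.022e23 / 129
SA = 4.0020e+09 Bq/g

4.0020e+09


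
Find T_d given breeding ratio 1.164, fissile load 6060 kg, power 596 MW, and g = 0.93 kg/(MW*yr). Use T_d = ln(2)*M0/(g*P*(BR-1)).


Breeding gain G = BR - 1 = 1.164 - 1 = 0.164
Fissile production rate = g * P * G = 0.93 * 596 * 0.164 = 90.90192 kg/yr
T_d = ln(2) * M0 / (g * P * G)
T_d = ln(2) * 6060 / 90.90192 = 46.209 yr

46.209


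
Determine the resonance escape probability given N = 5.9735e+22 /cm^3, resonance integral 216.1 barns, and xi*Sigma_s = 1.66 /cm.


p = exp(-N * I * 1e-24 / (xi*Sigma_s))
p = exp(-5.9735e+22 * 216.1 * 1e-24 / 1.66)
p = 4.1954e-04

4.1954e-04


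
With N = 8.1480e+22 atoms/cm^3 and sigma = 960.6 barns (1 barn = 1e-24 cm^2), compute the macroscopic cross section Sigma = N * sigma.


Sigma = N * sigma_barns * 1e-24
Sigma = 8.1480e+22 * 960.6 * 1e-24
Sigma = 78.270 /cm

78.270


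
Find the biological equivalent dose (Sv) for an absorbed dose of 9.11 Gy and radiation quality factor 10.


H = D * Q
H = 9.11 * 10
H = 91.100 Sv

91.100


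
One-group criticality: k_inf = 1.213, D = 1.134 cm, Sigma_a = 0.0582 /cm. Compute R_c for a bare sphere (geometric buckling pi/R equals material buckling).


L^2 = D / Sigma_a = 1.134 / 0.0582 = 19.48454 cm^2
B_m^2 = (k_inf - 1) / L^2 = (1.213 - 1) / 19.48454 = 0.01093174 /cm^2
For a bare sphere: B_g = pi/R, so R_c = pi / sqrt(B_m^2)
R_c = pi / sqrt(0.01093174) = 30.047 cm

30.047


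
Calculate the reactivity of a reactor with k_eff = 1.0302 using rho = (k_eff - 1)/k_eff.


rho = (k_eff - 1) / k_eff
rho = (1.0302 - 1) / 1.0302
rho = 0.029315

0.029315


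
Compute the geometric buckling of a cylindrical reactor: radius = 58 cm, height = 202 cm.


B^2 = (2.405/R)^2 + (pi/H)^2
B^2 = (2.405/58)^2 + (pi/202)^2
B^2 = 0.0019613 /cm^2

0.0019613


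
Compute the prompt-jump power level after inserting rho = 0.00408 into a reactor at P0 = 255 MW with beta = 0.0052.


P1/P0 = beta / (beta - rho)
P1/P0 = 0.0052 / (0.0052 - 0.00408) = 4.642857
P1 = 255 * 4.642857 = 1183.9 MW

1183.9


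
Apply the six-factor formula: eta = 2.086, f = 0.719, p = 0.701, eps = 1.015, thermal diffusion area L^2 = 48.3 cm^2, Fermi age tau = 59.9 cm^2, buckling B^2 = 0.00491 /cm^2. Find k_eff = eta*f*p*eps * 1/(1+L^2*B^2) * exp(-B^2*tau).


k_inf = eta*f*p*eps = 2.086*0.719*0.701*1.015 = 1.067154
P_TNL = 1/(1 + L^2*B^2) = 1/(1 + 48.3*0.00491) = 0.8083075
P_FNL = exp(-B^2*tau) = exp(-0.00491*59.9) = 0.7451953
k_eff = k_inf * P_TNL * P_FNL = 1.067154 * 0.8083075 * 0.7451953
k_eff = 0.64280

0.64280


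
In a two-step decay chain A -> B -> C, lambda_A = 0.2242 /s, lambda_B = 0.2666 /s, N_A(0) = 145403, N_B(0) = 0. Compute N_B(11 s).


N_B(t) = lambda_A * N_A0 / (lambda_B - lambda_A) * [exp(-lambda_A*t) - exp(-lambda_B*t)]
exp(-0.2242*11) = 0.08490689; exp(-0.2666*11) = 0.05325839
N_B = 0.2242 * 145403 / (0.2666 - 0.2242) * (0.08490689 - 0.05325839)
N_B = 24333

24333


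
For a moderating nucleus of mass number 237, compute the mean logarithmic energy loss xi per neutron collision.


xi = 1 + (A-1)^2/(2A) * ln((A-1)/(A+1))
xi = 1 + (237-1)^2/(2*237) * ln((237-1)/(237 +1))
xi = 0.0084151

0.0084151


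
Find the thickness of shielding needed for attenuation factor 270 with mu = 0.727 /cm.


x = ln(factor) / mu
x = ln(270) / 0.727
x = 7.7007 cm

7.7007


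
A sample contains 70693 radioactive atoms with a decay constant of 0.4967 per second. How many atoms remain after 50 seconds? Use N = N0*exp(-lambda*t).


N = N0 * exp(-lambda * t)
N = 70693 * exp(-0.4967 * 50)
N = 1.1579e-06

1.1579e-06


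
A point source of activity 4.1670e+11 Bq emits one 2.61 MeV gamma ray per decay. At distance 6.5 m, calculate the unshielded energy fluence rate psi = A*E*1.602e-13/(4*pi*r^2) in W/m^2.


psi = A * E * 1.602e-13 / (4*pi*r^2)
psi = 4.1670e+11 * 2.61 * 1.602e-13 / (4*pi*6.5^2)
psi = 3.2816e-04 W/m^2

3.2816e-04


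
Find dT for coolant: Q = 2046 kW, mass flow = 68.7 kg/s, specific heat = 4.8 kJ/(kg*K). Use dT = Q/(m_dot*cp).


dT = Q / (m_dot * cp)
dT = 2046 / (68.7 * 4.8)
dT = 6.2045 C

6.2045


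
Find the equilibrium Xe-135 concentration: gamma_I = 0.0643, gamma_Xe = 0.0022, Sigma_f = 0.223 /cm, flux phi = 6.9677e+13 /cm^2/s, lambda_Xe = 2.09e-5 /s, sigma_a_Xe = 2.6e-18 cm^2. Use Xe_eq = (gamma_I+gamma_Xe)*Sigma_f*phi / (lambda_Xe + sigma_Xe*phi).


Xe_eq = (gamma_I + gamma_Xe) * Sigma_f * phi / (lambda_Xe + sigma_Xe * phi)
Numerator = (0.0643 + 0.0022) * 0.223 * 6.9677e+13 = 1.033275e+12
Denominator = 2.09e-5 + 2.6e-18 * 6.9677e+13 = 2.020602e-04
Xe_eq = 1.033275e+12 / 2.020602e-04 = 5.1137e+15 /cm^3

5.1137e+15


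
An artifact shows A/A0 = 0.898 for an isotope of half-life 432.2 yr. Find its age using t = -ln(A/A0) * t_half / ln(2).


lambda = ln(2) / t_half = ln(2) / 432.2 = 0.001603765 /yr
t = -ln(A/A0) / lambda
t = -ln(0.898) / 0.001603765
t = 67.083 yr

67.083


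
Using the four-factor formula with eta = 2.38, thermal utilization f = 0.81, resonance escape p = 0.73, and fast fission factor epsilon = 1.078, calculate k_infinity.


k_inf = eta * f * p * epsilon
k_inf = 2.38 * 0.81 * 0.73 * 1.078
k_inf = 1.5171

1.5171


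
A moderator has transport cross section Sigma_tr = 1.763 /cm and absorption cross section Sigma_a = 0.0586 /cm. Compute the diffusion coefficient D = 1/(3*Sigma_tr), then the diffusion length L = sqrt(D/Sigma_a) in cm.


D = 1 / (3 * Sigma_tr) = 1 / (3 * 1.763) = 0.1890717 cm
L = sqrt(D / Sigma_a)
L = sqrt(0.1890717 / 0.0586)
L = 1.7962 cm

1.7962


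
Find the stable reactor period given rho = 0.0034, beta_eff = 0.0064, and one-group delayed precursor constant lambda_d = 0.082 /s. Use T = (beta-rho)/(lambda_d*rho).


T = (beta - rho) / (lambda_d * rho)
T = (0.0064 - 0.0034) / (0.082 * 0.0034)
T = 10.760 s

10.760


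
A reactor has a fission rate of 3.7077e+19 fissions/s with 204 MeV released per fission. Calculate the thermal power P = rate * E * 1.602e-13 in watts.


P = fission_rate * E_MeV * 1.602e-13
P = 3.7077e+19 * 204 * 1.602e-13
P = 1.2117e+09 W

1.2117e+09


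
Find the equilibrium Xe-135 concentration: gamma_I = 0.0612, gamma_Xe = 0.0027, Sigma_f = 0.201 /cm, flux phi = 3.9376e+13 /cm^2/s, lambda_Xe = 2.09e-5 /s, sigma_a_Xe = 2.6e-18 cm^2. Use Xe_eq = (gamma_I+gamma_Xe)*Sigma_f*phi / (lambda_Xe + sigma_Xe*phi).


Xe_eq = (gamma_I + gamma_Xe) * Sigma_f * phi / (lambda_Xe + sigma_Xe * phi)
Numerator = (0.0612 + 0.0027) * 0.201 * 3.9376e+13 = 5.057414e+11
Denominator = 2.09e-5 + 2.6e-18 * 3.9376e+13 = 1.232776e-04
Xe_eq = 5.057414e+11 / 1.232776e-04 = 4.1025e+15 /cm^3

4.1025e+15


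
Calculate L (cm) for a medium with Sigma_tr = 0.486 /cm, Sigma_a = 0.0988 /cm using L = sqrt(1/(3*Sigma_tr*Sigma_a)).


D = 1 / (3 * Sigma_tr) = 1 / (3 * 0.486) = 0.6858711 cm
L = sqrt(D / Sigma_a)
L = sqrt(0.6858711 / 0.0988)
L = 2.6348 cm

2.6348


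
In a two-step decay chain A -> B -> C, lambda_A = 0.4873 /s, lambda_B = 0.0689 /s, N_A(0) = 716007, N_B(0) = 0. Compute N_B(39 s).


N_B(t) = lambda_A * N_A0 / (lambda_B - lambda_A) * [exp(-lambda_A*t) - exp(-lambda_B*t)]
exp(-0.4873*39) = 5.576525e-09; exp(-0.0689*39) = 0.06807808
N_B = 0.4873 * 716007 / (0.0689 - 0.4873) * (5.576525e-09 - 0.06807808)
N_B = 56771

56771


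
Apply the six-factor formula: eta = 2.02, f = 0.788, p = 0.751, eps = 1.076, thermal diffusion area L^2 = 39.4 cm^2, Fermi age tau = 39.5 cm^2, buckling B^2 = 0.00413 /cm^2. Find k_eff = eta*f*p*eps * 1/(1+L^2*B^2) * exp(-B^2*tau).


k_inf = eta*f*p*eps = 2.02*0.788*0.751*1.076 = 1.286263
P_TNL = 1/(1 + L^2*B^2) = 1/(1 + 39.4*0.00413) = 0.8600508
P_FNL = exp(-B^2*tau) = exp(-0.00413*39.5) = 0.8494765
k_eff = k_inf * P_TNL * P_FNL = 1.286263 * 0.8600508 * 0.8494765
k_eff = 0.93973

0.93973


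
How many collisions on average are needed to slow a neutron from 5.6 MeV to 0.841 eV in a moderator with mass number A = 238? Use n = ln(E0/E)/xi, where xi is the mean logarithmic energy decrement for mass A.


xi = 1 + (A-1)^2/(2A)*ln((A-1)/(A+1)) = 0.008379872 (for A = 238)
n = ln(E0/E) / xi
n = ln(5.6e6 / 0.841) / 0.008379872
n = ln(6.658740e+06) / 0.008379872 = 1874.9

1874.9


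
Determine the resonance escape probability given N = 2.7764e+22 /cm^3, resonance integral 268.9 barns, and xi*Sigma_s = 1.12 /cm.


p = exp(-N * I * 1e-24 / (xi*Sigma_s))
p = exp(-2.7764e+22 * 268.9 * 1e-24 / 1.12)
p = 0.0012737

0.0012737


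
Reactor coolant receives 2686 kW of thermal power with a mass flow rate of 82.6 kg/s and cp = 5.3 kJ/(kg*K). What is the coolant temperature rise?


dT = Q / (m_dot * cp)
dT = 2686 / (82.6 * 5.3)
dT = 6.1355 C

6.1355


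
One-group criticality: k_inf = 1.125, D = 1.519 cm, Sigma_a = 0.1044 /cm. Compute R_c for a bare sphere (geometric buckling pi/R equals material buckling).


L^2 = D / Sigma_a = 1.519 / 0.1044 = 14.54981 cm^2
B_m^2 = (k_inf - 1) / L^2 = (1.125 - 1) / 14.54981 = 0.008591177 /cm^2
For a bare sphere: B_g = pi/R, so R_c = pi / sqrt(B_m^2)
R_c = pi / sqrt(0.008591177) = 33.894 cm

33.894


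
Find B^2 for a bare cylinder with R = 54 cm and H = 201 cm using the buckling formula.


B^2 = (2.405/R)^2 + (pi/H)^2
B^2 = (2.405/54)^2 + (pi/201)^2
B^2 = 0.0022278 /cm^2

0.0022278


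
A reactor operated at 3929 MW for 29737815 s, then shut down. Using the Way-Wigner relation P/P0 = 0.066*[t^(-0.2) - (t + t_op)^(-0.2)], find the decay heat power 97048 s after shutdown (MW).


P/P0 = 0.066 * [t^(-0.2) - (t + t_op)^(-0.2)]
P/P0 = 0.066 * [97048^(-0.2) - (97048 + 29737815)^(-0.2)]
P/P0 = 0.066 * [0.1006011 - 0.03199302] = 0.004528133
P = 3929 * 0.004528133 = 17.791 MW

17.791


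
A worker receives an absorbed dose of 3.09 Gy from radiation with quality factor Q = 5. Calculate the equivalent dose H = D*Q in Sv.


H = D * Q
H = 3.09 * 5
H = 15.450 Sv

15.450


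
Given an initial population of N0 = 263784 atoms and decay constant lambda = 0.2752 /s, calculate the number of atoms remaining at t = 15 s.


N = N0 * exp(-lambda * t)
N = 263784 * exp(-0.2752 * 15)
N = 4250.9

4250.9


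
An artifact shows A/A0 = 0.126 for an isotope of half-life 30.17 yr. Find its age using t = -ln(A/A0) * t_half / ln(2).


lambda = ln(2) / t_half = ln(2) / 30.17 = 0.02297472 /yr
t = -ln(A/A0) / lambda
t = -ln(0.126) / 0.02297472
t = 90.163 yr

90.163


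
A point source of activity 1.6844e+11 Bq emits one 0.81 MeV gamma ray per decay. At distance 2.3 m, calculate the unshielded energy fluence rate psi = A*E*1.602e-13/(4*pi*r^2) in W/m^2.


psi = A * E * 1.602e-13 / (4*pi*r^2)
psi = 1.6844e+11 * 0.81 * 1.602e-13 / (4*pi*2.3^2)
psi = 3.2880e-04 W/m^2

3.2880e-04


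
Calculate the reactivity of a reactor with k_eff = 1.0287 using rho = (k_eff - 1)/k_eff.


rho = (k_eff - 1) / k_eff
rho = (1.0287 - 1) / 1.0287
rho = 0.027899

0.027899


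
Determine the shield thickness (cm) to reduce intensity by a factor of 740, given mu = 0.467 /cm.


x = ln(factor) / mu
x = ln(740) / 0.467
x = 14.147 cm

14.147


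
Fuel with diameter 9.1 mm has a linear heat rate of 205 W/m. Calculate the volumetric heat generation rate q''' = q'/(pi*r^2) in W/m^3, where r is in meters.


r = D / 2 / 1000 = 9.1 / 2 / 1000 = 0.00455 m
q''' = q' / (pi * r^2)
q''' = 205 / (pi * 0.00455^2)
q''' = 3.1520e+06 W/m^3

3.1520e+06


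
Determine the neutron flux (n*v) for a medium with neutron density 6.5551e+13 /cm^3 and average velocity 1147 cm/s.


phi = n * v
phi = 6.5551e+13 * 1147
phi = 7.5187e+16 /cm^2/s

7.5187e+16


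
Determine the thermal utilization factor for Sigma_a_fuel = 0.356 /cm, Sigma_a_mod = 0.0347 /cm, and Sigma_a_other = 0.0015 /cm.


f = Sigma_a_fuel / (Sigma_a_fuel + Sigma_a_mod + Sigma_a_other)
f = 0.356 / (0.356 + 0.0347 + 0.0015)
f = 0.90770

0.90770


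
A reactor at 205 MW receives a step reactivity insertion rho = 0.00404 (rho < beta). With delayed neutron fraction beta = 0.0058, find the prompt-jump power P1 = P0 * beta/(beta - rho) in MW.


P1/P0 = beta / (beta - rho)
P1/P0 = 0.0058 / (0.0058 - 0.00404) = 3.295455
P1 = 205 * 3.295455 = 675.57 MW

675.57


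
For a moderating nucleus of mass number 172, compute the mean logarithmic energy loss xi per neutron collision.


xi = 1 + (A-1)^2/(2A) * ln((A-1)/(A+1))
xi = 1 + (172-1)^2/(2*172) * ln((172-1)/(172 +1))
xi = 0.011583

0.011583


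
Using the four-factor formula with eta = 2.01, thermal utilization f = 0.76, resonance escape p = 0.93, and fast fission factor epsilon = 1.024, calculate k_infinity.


k_inf = eta * f * p * epsilon
k_inf = 2.01 * 0.76 * 0.93 * 1.024
k_inf = 1.4548

1.4548


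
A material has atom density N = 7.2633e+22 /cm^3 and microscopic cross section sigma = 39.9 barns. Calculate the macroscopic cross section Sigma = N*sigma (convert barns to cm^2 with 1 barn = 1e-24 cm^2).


Sigma = N * sigma_barns * 1e-24
Sigma = 7.2633e+22 * 39.9 * 1e-24
Sigma = 2.8981 /cm

2.8981


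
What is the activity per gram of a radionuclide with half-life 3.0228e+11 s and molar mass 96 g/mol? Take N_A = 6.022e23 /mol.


lambda = ln(2) / t_half = ln(2) / 3.0228e+11 = 2.293063e-12 /s
SA = lambda * N_A / M
SA = 2.293063e-12 * 6.022e23 / 96
SA = 1.4384e+10 Bq/g

1.4384e+10


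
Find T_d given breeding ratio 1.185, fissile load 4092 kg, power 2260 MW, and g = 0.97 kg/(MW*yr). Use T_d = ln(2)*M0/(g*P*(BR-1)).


Breeding gain G = BR - 1 = 1.185 - 1 = 0.185
Fissile production rate = g * P * G = 0.97 * 2260 * 0.185 = 405.557 kg/yr
T_d = ln(2) * M0 / (g * P * G)
T_d = ln(2) * 4092 / 405.557 = 6.9937 yr

6.9937


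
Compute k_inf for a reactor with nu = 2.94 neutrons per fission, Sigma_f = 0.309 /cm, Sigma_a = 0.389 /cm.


k_inf = nu * Sigma_f / Sigma_a
k_inf = 2.94 * 0.309 / 0.389
k_inf = 2.3354

2.3354


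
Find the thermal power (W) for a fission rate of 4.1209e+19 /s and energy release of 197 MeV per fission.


P = fission_rate * E_MeV * 1.602e-13
P = 4.1209e+19 * 197 * 1.602e-13
P = 1.3005e+09 W

1.3005e+09


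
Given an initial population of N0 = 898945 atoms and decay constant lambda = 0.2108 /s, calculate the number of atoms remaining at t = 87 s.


N = N0 * exp(-lambda * t)
N = 898945 * exp(-0.2108 * 87)
N = 0.0097487

0.0097487


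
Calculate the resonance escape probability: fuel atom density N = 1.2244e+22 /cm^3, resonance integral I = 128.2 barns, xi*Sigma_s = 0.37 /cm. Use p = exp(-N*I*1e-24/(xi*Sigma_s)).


p = exp(-N * I * 1e-24 / (xi*Sigma_s))
p = exp(-1.2244e+22 * 128.2 * 1e-24 / 0.37)
p = 0.014373

0.014373


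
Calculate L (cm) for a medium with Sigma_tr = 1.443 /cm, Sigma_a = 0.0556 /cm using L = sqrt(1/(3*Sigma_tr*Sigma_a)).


D = 1 / (3 * Sigma_tr) = 1 / (3 * 1.443) = 0.2310002 cm
L = sqrt(D / Sigma_a)
L = sqrt(0.2310002 / 0.0556)
L = 2.0383 cm

2.0383


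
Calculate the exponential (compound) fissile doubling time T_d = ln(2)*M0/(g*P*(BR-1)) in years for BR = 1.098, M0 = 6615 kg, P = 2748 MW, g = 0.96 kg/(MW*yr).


Breeding gain G = BR - 1 = 1.098 - 1 = 0.098
Fissile production rate = g * P * G = 0.96 * 2748 * 0.098 = 258.53184 kg/yr
T_d = ln(2) * M0 / (g * P * G)
T_d = ln(2) * 6615 / 258.53184 = 17.735 yr

17.735


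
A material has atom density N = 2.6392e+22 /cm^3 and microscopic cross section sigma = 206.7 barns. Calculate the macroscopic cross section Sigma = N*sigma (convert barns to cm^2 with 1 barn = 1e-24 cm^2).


Sigma = N * sigma_barns * 1e-24
Sigma = 2.6392e+22 * 206.7 * 1e-24
Sigma = 5.4552 /cm

5.4552


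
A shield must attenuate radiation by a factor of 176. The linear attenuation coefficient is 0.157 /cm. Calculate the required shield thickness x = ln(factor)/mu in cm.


x = ln(factor) / mu
x = ln(176) / 0.157
x = 32.933 cm

32.933


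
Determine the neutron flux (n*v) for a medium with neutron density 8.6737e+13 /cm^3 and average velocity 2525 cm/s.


phi = n * v
phi = 8.6737e+13 * 2525
phi = 2.1901e+17 /cm^2/s

2.1901e+17


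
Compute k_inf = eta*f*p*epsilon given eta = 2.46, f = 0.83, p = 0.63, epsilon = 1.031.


k_inf = eta * f * p * epsilon
k_inf = 2.46 * 0.83 * 0.63 * 1.031
k_inf = 1.3262

1.3262


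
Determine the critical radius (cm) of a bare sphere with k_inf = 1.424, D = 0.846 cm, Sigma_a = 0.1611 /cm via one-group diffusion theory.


L^2 = D / Sigma_a = 0.846 / 0.1611 = 5.251397 cm^2
B_m^2 = (k_inf - 1) / L^2 = (1.424 - 1) / 5.251397 = 0.08074042 /cm^2
For a bare sphere: B_g = pi/R, so R_c = pi / sqrt(B_m^2)
R_c = pi / sqrt(0.08074042) = 11.056 cm

11.056


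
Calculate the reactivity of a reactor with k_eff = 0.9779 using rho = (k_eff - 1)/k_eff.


rho = (k_eff - 1) / k_eff
rho = (0.9779 - 1) / 0.9779
rho = -0.022599

-0.022599


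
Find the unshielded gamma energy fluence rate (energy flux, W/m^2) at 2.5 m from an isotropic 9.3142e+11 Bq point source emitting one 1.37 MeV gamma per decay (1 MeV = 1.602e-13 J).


psi = A * E * 1.602e-13 / (4*pi*r^2)
psi = 9.3142e+11 * 1.37 * 1.602e-13 / (4*pi*2.5^2)
psi = 0.0026028 W/m^2

0.0026028


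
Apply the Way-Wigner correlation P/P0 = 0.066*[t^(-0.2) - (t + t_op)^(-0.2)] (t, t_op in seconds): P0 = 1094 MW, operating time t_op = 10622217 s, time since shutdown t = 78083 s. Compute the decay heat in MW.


P/P0 = 0.066 * [t^(-0.2) - (t + t_op)^(-0.2)]
P/P0 = 0.066 * [78083^(-0.2) - (78083 + 10622217)^(-0.2)]
P/P0 = 0.066 * [0.1050724 - 0.03927542] = 0.004342601
P = 1094 * 0.004342601 = 4.7508 MW

4.7508


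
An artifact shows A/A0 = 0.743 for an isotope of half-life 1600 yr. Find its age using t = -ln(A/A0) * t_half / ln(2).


lambda = ln(2) / t_half = ln(2) / 1600 = 4.332170e-04 /yr
t = -ln(A/A0) / lambda
t = -ln(0.743) / 4.332170e-04
t = 685.71 yr

685.71


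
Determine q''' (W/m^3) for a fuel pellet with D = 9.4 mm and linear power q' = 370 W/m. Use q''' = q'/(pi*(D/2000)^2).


r = D / 2 / 1000 = 9.4 / 2 / 1000 = 0.0047 m
q''' = q' / (pi * r^2)
q''' = 370 / (pi * 0.0047^2)
q''' = 5.3316e+06 W/m^3

5.3316e+06


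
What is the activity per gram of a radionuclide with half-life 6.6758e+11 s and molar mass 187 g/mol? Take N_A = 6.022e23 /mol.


lambda = ln(2) / t_half = ln(2) / 6.6758e+11 = 1.038298e-12 /s
SA = lambda * N_A / M
SA = 1.038298e-12 * 6.022e23 / 187
SA = 3.3437e+09 Bq/g

3.3437e+09


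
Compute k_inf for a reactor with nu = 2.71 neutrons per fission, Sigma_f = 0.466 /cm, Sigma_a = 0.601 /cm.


k_inf = nu * Sigma_f / Sigma_a
k_inf = 2.71 * 0.466 / 0.601
k_inf = 2.1013

2.1013


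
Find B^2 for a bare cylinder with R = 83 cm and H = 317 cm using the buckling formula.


B^2 = (2.405/R)^2 + (pi/H)^2
B^2 = (2.405/83)^2 + (pi/317)^2
B^2 = 9.3782e-04 /cm^2

9.3782e-04


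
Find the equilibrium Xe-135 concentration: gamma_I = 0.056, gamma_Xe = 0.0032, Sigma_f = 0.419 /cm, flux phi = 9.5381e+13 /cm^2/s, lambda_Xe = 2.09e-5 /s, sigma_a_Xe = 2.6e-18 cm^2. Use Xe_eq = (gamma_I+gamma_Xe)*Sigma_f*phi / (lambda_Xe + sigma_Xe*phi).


Xe_eq = (gamma_I + gamma_Xe) * Sigma_f * phi / (lambda_Xe + sigma_Xe * phi)
Numerator = (0.056 + 0.0032) * 0.419 * 9.5381e+13 = 2.365907e+12
Denominator = 2.09e-5 + 2.6e-18 * 9.5381e+13 = 2.688906e-04
Xe_eq = 2.365907e+12 / 2.688906e-04 = 8.7988e+15 /cm^3

8.7988e+15


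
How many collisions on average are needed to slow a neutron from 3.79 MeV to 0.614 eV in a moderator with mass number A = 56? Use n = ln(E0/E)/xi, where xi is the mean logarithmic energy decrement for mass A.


xi = 1 + (A-1)^2/(2A)*ln((A-1)/(A+1)) = 0.03529286 (for A = 56)
n = ln(E0/E) / xi
n = ln(3.79e6 / 0.614) / 0.03529286
n = ln(6.172638e+06) / 0.03529286 = 443.03

443.03


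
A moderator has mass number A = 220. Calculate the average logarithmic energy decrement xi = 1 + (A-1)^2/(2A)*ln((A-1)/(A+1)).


xi = 1 + (A-1)^2/(2A) * ln((A-1)/(A+1))
xi = 1 + (220-1)^2/(2*220) * ln((220-1)/(220 +1))
xi = 0.0090634

0.0090634


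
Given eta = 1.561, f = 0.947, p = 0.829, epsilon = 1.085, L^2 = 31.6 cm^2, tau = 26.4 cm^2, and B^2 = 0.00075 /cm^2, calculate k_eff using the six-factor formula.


k_inf = eta*f*p*eps = 1.561*0.947*0.829*1.085 = 1.329649
P_TNL = 1/(1 + L^2*B^2) = 1/(1 + 31.6*0.00075) = 0.9768487
P_FNL = exp(-B^2*tau) = exp(-0.00075*26.4) = 0.9803947
k_eff = k_inf * P_TNL * P_FNL = 1.329649 * 0.9768487 * 0.9803947
k_eff = 1.2734

1.2734


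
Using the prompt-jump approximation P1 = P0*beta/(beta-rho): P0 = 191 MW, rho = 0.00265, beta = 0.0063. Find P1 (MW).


P1/P0 = beta / (beta - rho)
P1/P0 = 0.0063 / (0.0063 - 0.00265) = 1.726027
P1 = 191 * 1.726027 = 329.67 MW

329.67


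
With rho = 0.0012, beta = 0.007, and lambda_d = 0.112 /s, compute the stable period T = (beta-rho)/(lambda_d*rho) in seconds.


T = (beta - rho) / (lambda_d * rho)
T = (0.007 - 0.0012) / (0.112 * 0.0012)
T = 43.155 s

43.155


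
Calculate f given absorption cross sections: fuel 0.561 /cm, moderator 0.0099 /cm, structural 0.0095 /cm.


f = Sigma_a_fuel / (Sigma_a_fuel + Sigma_a_mod + Sigma_a_other)
f = 0.561 / (0.561 + 0.0099 + 0.0095)
f = 0.96657

0.96657


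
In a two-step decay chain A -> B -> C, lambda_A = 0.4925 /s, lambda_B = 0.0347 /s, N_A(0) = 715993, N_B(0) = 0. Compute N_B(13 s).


N_B(t) = lambda_A * N_A0 / (lambda_B - lambda_A) * [exp(-lambda_A*t) - exp(-lambda_B*t)]
exp(-0.4925*13) = 0.001657409; exp(-0.0347*13) = 0.6369271
N_B = 0.4925 * 715993 / (0.0347 - 0.4925) * (0.001657409 - 0.6369271)
N_B = 489325

489325


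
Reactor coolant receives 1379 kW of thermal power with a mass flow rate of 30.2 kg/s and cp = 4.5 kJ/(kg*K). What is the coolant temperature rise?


dT = Q / (m_dot * cp)
dT = 1379 / (30.2 * 4.5)
dT = 10.147 C

10.147


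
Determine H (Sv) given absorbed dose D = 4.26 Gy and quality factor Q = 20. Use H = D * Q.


H = D * Q
H = 4.26 * 20
H = 85.200 Sv

85.200


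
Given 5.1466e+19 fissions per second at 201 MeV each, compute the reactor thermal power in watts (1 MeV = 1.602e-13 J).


P = fission_rate * E_MeV * 1.602e-13
P = 5.1466e+19 * 201 * 1.602e-13
P = 1.6572e+09 W

1.6572e+09


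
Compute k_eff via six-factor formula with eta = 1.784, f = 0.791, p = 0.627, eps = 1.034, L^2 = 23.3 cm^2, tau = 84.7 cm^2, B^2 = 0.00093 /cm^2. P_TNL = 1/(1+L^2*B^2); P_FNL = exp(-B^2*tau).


k_inf = eta*f*p*eps = 1.784*0.791*0.627*1.034 = 0.9148701
P_TNL = 1/(1 + L^2*B^2) = 1/(1 + 23.3*0.00093) = 0.9787906
P_FNL = exp(-B^2*tau) = exp(-0.00093*84.7) = 0.9242516
k_eff = k_inf * P_TNL * P_FNL = 0.9148701 * 0.9787906 * 0.9242516
k_eff = 0.82764

0.82764


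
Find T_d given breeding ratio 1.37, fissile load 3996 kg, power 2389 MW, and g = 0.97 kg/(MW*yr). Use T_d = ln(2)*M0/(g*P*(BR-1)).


Breeding gain G = BR - 1 = 1.37 - 1 = 0.37
Fissile production rate = g * P * G = 0.97 * 2389 * 0.37 = 857.4121 kg/yr
T_d = ln(2) * M0 / (g * P * G)
T_d = ln(2) * 3996 / 857.4121 = 3.2304 yr

3.2304


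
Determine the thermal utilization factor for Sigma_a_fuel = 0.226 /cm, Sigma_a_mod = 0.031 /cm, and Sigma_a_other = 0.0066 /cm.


f = Sigma_a_fuel / (Sigma_a_fuel + Sigma_a_mod + Sigma_a_other)
f = 0.226 / (0.226 + 0.031 + 0.0066)
f = 0.85736

0.85736


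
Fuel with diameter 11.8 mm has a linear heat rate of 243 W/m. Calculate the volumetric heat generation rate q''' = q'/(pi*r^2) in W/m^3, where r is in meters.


r = D / 2 / 1000 = 11.8 / 2 / 1000 = 0.0059 m
q''' = q' / (pi * r^2)
q''' = 243 / (pi * 0.0059^2)
q''' = 2.2220e+06 W/m^3

2.2220e+06


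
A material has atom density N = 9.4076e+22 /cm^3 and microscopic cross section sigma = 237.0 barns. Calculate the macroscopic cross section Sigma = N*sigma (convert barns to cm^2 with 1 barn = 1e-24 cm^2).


Sigma = N * sigma_barns * 1e-24
Sigma = 9.4076e+22 * 237.0 * 1e-24
Sigma = 22.296 /cm

22.296


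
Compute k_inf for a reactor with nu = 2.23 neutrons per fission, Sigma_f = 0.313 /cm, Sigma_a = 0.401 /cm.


k_inf = nu * Sigma_f / Sigma_a
k_inf = 2.23 * 0.313 / 0.401
k_inf = 1.7406

1.7406


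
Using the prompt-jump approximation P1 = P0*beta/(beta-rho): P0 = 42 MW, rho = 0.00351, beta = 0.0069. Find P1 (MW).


P1/P0 = beta / (beta - rho)
P1/P0 = 0.0069 / (0.0069 - 0.00351) = 2.035398
P1 = 42 * 2.035398 = 85.487 MW

85.487


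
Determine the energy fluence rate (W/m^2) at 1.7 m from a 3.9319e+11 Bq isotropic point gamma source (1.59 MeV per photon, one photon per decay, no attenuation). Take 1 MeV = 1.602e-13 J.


psi = A * E * 1.602e-13 / (4*pi*r^2)
psi = 3.9319e+11 * 1.59 * 1.602e-13 / (4*pi*1.7^2)
psi = 0.0027577 W/m^2

0.0027577


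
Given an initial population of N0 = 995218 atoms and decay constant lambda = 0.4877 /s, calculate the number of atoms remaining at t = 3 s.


N = N0 * exp(-lambda * t)
N = 995218 * exp(-0.4877 * 3)
N = 230410

230410


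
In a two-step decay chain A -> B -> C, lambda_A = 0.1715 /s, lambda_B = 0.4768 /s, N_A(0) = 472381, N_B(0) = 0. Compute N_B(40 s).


N_B(t) = lambda_A * N_A0 / (lambda_B - lambda_A) * [exp(-lambda_A*t) - exp(-lambda_B*t)]
exp(-0.1715*40) = 0.001048914; exp(-0.4768*40) = 5.213575e-09
N_B = 0.1715 * 472381 / (0.4768 - 0.1715) * (0.001048914 - 5.213575e-09)
N_B = 278.33

278.33


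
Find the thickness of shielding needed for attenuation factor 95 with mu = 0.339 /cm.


x = ln(factor) / mu
x = ln(95) / 0.339
x = 13.433 cm

13.433


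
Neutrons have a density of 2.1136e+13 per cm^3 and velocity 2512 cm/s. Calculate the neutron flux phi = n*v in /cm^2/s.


phi = n * v
phi = 2.1136e+13 * 2512
phi = 5.3094e+16 /cm^2/s

5.3094e+16


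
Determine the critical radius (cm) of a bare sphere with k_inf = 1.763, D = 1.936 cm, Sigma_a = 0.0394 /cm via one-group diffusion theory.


L^2 = D / Sigma_a = 1.936 / 0.0394 = 49.13706 cm^2
B_m^2 = (k_inf - 1) / L^2 = (1.763 - 1) / 49.13706 = 0.01552799 /cm^2
For a bare sphere: B_g = pi/R, so R_c = pi / sqrt(B_m^2)
R_c = pi / sqrt(0.01552799) = 25.211 cm

25.211


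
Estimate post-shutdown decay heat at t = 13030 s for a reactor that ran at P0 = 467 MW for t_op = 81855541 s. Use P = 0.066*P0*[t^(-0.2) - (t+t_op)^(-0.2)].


P/P0 = 0.066 * [t^(-0.2) - (t + t_op)^(-0.2)]
P/P0 = 0.066 * [13030^(-0.2) - (13030 + 81855541)^(-0.2)]
P/P0 = 0.066 * [0.1503180 - 0.02614427] = 0.008195466
P = 467 * 0.008195466 = 3.8273 MW

3.8273


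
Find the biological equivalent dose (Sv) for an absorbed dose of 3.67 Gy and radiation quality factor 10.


H = D * Q
H = 3.67 * 10
H = 36.700 Sv

36.700


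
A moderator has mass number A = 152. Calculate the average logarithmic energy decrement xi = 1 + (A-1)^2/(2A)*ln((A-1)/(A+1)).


xi = 1 + (A-1)^2/(2A) * ln((A-1)/(A+1))
xi = 1 + (152-1)^2/(2*152) * ln((152-1)/(152 +1))
xi = 0.013100

0.013100


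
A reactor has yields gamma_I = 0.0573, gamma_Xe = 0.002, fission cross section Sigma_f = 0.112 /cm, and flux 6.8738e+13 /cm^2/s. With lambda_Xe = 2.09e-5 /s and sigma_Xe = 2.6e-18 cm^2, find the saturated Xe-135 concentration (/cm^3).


Xe_eq = (gamma_I + gamma_Xe) * Sigma_f * phi / (lambda_Xe + sigma_Xe * phi)
Numerator = (0.0573 + 0.002) * 0.112 * 6.8738e+13 = 4.565303e+11
Denominator = 2.09e-5 + 2.6e-18 * 6.8738e+13 = 1.996188e-04
Xe_eq = 4.565303e+11 / 1.996188e-04 = 2.2870e+15 /cm^3

2.2870e+15


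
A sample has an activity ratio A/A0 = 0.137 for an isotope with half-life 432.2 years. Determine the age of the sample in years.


lambda = ln(2) / t_half = ln(2) / 432.2 = 0.001603765 /yr
t = -ln(A/A0) / lambda
t = -ln(0.137) / 0.001603765
t = 1239.4 yr

1239.4


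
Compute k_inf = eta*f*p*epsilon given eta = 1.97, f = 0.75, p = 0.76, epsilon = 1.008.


k_inf = eta * f * p * epsilon
k_inf = 1.97 * 0.75 * 0.76 * 1.008
k_inf = 1.1319

1.1319


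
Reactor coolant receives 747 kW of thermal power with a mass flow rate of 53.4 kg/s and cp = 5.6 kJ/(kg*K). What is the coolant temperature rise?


dT = Q / (m_dot * cp)
dT = 747 / (53.4 * 5.6)
dT = 2.4980 C

2.4980


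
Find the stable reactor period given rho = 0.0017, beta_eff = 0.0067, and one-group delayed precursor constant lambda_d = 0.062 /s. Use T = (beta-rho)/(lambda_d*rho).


T = (beta - rho) / (lambda_d * rho)
T = (0.0067 - 0.0017) / (0.062 * 0.0017)
T = 47.438 s

47.438


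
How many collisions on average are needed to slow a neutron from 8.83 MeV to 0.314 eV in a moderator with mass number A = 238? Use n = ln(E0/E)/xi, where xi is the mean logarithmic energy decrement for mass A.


xi = 1 + (A-1)^2/(2A)*ln((A-1)/(A+1)) = 0.008379872 (for A = 238)
n = ln(E0/E) / xi
n = ln(8.83e6 / 0.314) / 0.008379872
n = ln(2.812102e+07) / 0.008379872 = 2046.8

2046.8


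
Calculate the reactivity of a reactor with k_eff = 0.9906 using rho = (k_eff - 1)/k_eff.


rho = (k_eff - 1) / k_eff
rho = (0.9906 - 1) / 0.9906
rho = -0.0094892

-0.0094892


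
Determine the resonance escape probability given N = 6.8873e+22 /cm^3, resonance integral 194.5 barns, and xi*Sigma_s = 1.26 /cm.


p = exp(-N * I * 1e-24 / (xi*Sigma_s))
p = exp(-6.8873e+22 * 194.5 * 1e-24 / 1.26)
p = 2.4141e-05

2.4141e-05


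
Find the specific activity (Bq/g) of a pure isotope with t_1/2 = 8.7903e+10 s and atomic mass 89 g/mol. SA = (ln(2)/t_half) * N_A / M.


lambda = ln(2) / t_half = ln(2) / 8.7903e+10 = 7.885364e-12 /s
SA = lambda * N_A / M
SA = 7.885364e-12 * 6.022e23 / 89
SA = 5.3355e+10 Bq/g

5.3355e+10


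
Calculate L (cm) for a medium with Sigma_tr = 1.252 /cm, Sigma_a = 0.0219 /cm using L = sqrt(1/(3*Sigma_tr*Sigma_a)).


D = 1 / (3 * Sigma_tr) = 1 / (3 * 1.252) = 0.2662407 cm
L = sqrt(D / Sigma_a)
L = sqrt(0.2662407 / 0.0219)
L = 3.4867 cm

3.4867
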